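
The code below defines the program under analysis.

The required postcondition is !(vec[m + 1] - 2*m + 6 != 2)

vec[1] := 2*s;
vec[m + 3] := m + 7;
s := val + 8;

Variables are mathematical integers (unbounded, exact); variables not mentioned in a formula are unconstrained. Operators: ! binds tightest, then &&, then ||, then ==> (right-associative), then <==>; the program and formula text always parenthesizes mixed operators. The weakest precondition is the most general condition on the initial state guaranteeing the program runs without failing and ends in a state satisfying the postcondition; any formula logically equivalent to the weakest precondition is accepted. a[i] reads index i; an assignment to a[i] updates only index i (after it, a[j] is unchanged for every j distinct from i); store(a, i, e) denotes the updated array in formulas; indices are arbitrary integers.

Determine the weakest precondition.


Working backward. After the program, the postcondition !(vec[m + 1] - 2*m + 6 != 2) must hold; in canonical form it is !(vec[m + 1] != 2*m - 4).
Before s := val + 8: !(vec[m + 1] != 2*m - 4)
Before vec[m + 3] := m + 7: !(store(vec, m + 3, m + 7)[m + 1] != 2*m - 4)
Before vec[1] := 2*s: !(store(store(vec, 1, 2*s), m + 3, m + 7)[m + 1] != 2*m - 4)
Answer: WP = !(store(store(vec, 1, 2*s), m + 3, m + 7)[m + 1] != 2*m - 4)


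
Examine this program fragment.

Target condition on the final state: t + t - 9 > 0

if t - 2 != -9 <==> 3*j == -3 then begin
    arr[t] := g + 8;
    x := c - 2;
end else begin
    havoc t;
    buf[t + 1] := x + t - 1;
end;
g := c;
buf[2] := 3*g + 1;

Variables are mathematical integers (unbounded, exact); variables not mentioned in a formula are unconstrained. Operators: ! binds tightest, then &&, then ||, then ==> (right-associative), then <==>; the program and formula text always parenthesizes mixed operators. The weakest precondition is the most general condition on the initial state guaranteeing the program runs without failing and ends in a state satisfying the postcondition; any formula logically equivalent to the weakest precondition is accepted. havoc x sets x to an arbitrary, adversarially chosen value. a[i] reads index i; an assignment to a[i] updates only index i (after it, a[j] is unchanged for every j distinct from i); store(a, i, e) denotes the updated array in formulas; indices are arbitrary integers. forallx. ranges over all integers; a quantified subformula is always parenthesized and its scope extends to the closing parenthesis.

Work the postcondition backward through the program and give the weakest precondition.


Working backward. After the program, the postcondition t + t - 9 > 0 must hold; in canonical form it is 2*t > 9.
Before buf[2] := 3*g + 1: 2*t > 9
Before g := c: 2*t > 9
Then branch requires 2*t > 9; else branch requires forall t_1. 2*t_1 > 9.
Before the if: ((t != -7 <==> 3*j == -3) ==> 2*t > 9) && ((!(t != -7 <==> 3*j == -3)) ==> (forall t_1. 2*t_1 > 9))
Answer: WP = ((t != -7 <==> 3*j == -3) ==> 2*t > 9) && ((!(t != -7 <==> 3*j == -3)) ==> (forall t_1. 2*t_1 > 9))


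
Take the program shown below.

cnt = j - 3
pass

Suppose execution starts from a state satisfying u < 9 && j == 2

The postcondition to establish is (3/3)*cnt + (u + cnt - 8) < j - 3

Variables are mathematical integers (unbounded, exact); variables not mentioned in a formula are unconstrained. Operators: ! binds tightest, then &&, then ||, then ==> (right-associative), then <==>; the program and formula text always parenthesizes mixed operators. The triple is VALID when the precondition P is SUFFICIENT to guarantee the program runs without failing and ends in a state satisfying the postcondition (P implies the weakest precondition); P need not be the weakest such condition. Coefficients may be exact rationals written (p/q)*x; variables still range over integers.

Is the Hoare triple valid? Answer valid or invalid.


Working backward. After the program, the postcondition (3/3)*cnt + (u + cnt - 8) < j - 3 must hold; in canonical form it is 2*cnt + u < j + 5.
Before skip: 2*cnt + u < j + 5
Before cnt := j - 3: j + u < 11
The weakest precondition is j + u < 11.
Check whether u < 9 && j == 2 implies it.
Every state satisfying the precondition satisfies the weakest precondition: the implication holds.
Answer: valid


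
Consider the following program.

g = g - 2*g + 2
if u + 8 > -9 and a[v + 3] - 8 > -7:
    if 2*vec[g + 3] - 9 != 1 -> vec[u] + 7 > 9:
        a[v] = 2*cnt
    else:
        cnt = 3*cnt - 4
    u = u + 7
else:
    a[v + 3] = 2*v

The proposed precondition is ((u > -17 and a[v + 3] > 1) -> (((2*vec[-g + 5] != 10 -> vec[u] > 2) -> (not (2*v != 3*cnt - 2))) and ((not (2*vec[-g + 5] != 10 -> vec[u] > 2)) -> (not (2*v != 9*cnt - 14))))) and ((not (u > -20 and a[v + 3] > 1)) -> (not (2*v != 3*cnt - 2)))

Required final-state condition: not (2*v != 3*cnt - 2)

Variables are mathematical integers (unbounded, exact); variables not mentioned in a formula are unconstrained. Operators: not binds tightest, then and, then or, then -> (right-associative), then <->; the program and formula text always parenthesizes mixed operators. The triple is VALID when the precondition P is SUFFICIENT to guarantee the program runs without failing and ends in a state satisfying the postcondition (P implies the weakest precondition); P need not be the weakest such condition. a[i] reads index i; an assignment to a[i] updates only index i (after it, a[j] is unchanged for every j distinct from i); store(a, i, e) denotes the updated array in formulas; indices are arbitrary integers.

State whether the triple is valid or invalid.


Working backward. After the program, not (2*v != 3*cnt - 2) must hold.
Then branch requires ((2*vec[g + 3] != 10 -> vec[u] > 2) -> (not (2*v != 3*cnt - 2))) and ((not (2*vec[g + 3] != 10 -> vec[u] > 2)) -> (not (2*v != 9*cnt - 14))); else branch requires not (2*v != 3*cnt - 2).
Before the if: ((u > -17 and a[v + 3] > 1) -> (((2*vec[g + 3] != 10 -> vec[u] > 2) -> (not (2*v != 3*cnt - 2))) and ((not (2*vec[g + 3] != 10 -> vec[u] > 2)) -> (not (2*v != 9*cnt - 14))))) and ((not (u > -17 and a[v + 3] > 1)) -> (not (2*v != 3*cnt - 2)))
Before g := g - 2*g + 2: ((u > -17 and a[v + 3] > 1) -> (((2*vec[-g + 5] != 10 -> vec[u] > 2) -> (not (2*v != 3*cnt - 2))) and ((not (2*vec[-g + 5] != 10 -> vec[u] > 2)) -> (not (2*v != 9*cnt - 14))))) and ((not (u > -17 and a[v + 3] > 1)) -> (not (2*v != 3*cnt - 2)))
The weakest precondition is ((u > -17 and a[v + 3] > 1) -> (((2*vec[-g + 5] != 10 -> vec[u] > 2) -> (not (2*v != 3*cnt - 2))) and ((not (2*vec[-g + 5] != 10 -> vec[u] > 2)) -> (not (2*v != 9*cnt - 14))))) and ((not (u > -17 and a[v + 3] > 1)) -> (not (2*v != 3*cnt - 2))).
Check whether ((u > -17 and a[v + 3] > 1) -> (((2*vec[-g + 5] != 10 -> vec[u] > 2) -> (not (2*v != 3*cnt - 2))) and ((not (2*vec[-g + 5] != 10 -> vec[u] > 2)) -> (not (2*v != 9*cnt - 14))))) and ((not (u > -20 and a[v + 3] > 1)) -> (not (2*v != 3*cnt - 2))) implies it.
Countermodel: at the initial state a = {[-17] = 2, [0] = 2, [5] = 2, elsewhere 2}, cnt = -1, g = 0, u = -17, v = -3, vec = {[-17] = 0, [0] = 0, [5] = 0, elsewhere 0}, the precondition holds but the weakest precondition fails.
Answer: invalid


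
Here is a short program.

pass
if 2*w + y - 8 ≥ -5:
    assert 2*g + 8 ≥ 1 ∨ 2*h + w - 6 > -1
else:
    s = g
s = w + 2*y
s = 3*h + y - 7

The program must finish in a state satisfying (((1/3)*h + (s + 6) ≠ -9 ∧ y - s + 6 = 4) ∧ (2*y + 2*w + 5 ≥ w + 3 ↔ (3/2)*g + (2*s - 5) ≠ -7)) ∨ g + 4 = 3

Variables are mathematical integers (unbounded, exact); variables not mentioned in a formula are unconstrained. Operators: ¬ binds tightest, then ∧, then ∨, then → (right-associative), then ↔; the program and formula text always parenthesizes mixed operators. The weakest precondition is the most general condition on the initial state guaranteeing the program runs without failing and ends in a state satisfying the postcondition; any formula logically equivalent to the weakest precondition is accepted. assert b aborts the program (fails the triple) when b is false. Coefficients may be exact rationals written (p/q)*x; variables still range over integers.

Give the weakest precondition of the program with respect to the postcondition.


Working backward. After the program, the postcondition (((1/3)*h + (s + 6) ≠ -9 ∧ y - s + 6 = 4) ∧ (2*y + 2*w + 5 ≥ w + 3 ↔ (3/2)*g + (2*s - 5) ≠ -7)) ∨ g + 4 = 3 must hold; in canonical form it is ((1/3)*h + s ≠ -15 ∧ y = s - 2 ∧ (w + 2*y ≥ -2 ↔ (3/2)*g + 2*s ≠ -2)) ∨ g = -1.
Before s := 3*h + y - 7: ((10/3)*h + y ≠ -8 ∧ 3*h = 9 ∧ (w + 2*y ≥ -2 ↔ (3/2)*g + 6*h + 2*y ≠ 12)) ∨ g = -1
Before s := w + 2*y: ((10/3)*h + y ≠ -8 ∧ 3*h = 9 ∧ (w + 2*y ≥ -2 ↔ (3/2)*g + 6*h + 2*y ≠ 12)) ∨ g = -1
Then branch requires (2*g ≥ -7 ∨ 2*h + w > 5) ∧ (((10/3)*h + y ≠ -8 ∧ 3*h = 9 ∧ (w + 2*y ≥ -2 ↔ (3/2)*g + 6*h + 2*y ≠ 12)) ∨ g = -1); else branch requires ((10/3)*h + y ≠ -8 ∧ 3*h = 9 ∧ (w + 2*y ≥ -2 ↔ (3/2)*g + 6*h + 2*y ≠ 12)) ∨ g = -1.
Before the if: (2*w + y ≥ 3 → ((2*g ≥ -7 ∨ 2*h + w > 5) ∧ (((10/3)*h + y ≠ -8 ∧ 3*h = 9 ∧ (w + 2*y ≥ -2 ↔ (3/2)*g + 6*h + 2*y ≠ 12)) ∨ g = -1))) ∧ ((¬(2*w + y ≥ 3)) → (((10/3)*h + y ≠ -8 ∧ 3*h = 9 ∧ (w + 2*y ≥ -2 ↔ (3/2)*g + 6*h + 2*y ≠ 12)) ∨ g = -1))
Before skip: (2*w + y ≥ 3 → ((2*g ≥ -7 ∨ 2*h + w > 5) ∧ (((10/3)*h + y ≠ -8 ∧ 3*h = 9 ∧ (w + 2*y ≥ -2 ↔ (3/2)*g + 6*h + 2*y ≠ 12)) ∨ g = -1))) ∧ ((¬(2*w + y ≥ 3)) → (((10/3)*h + y ≠ -8 ∧ 3*h = 9 ∧ (w + 2*y ≥ -2 ↔ (3/2)*g + 6*h + 2*y ≠ 12)) ∨ g = -1))
Answer: WP = (2*w + y ≥ 3 → ((2*g ≥ -7 ∨ 2*h + w > 5) ∧ (((10/3)*h + y ≠ -8 ∧ 3*h = 9 ∧ (w + 2*y ≥ -2 ↔ (3/2)*g + 6*h + 2*y ≠ 12)) ∨ g = -1))) ∧ ((¬(2*w + y ≥ 3)) → (((10/3)*h + y ≠ -8 ∧ 3*h = 9 ∧ (w + 2*y ≥ -2 ↔ (3/2)*g + 6*h + 2*y ≠ 12)) ∨ g = -1))


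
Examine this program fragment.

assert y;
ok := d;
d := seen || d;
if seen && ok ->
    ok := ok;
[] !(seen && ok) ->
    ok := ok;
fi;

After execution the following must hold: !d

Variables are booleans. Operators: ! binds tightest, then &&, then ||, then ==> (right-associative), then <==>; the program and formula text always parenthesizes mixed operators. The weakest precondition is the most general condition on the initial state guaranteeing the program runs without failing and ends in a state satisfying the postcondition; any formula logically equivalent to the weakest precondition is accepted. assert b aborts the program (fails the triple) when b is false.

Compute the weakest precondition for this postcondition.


Working backward. After the program, !d must hold.
Then branch requires !d; else branch requires !d.
Before the if: ((seen && ok) ==> (!d)) && ((!(seen && ok)) ==> (!d))
Before d := seen || d: ((seen && ok) ==> (!(seen || d))) && ((!(seen && ok)) ==> (!(seen || d)))
Before ok := d: ((seen && d) ==> (!(seen || d))) && ((!(seen && d)) ==> (!(seen || d)))
Before assert y: y && ((seen && d) ==> (!(seen || d))) && ((!(seen && d)) ==> (!(seen || d)))
Answer: WP = y && ((seen && d) ==> (!(seen || d))) && ((!(seen && d)) ==> (!(seen || d)))


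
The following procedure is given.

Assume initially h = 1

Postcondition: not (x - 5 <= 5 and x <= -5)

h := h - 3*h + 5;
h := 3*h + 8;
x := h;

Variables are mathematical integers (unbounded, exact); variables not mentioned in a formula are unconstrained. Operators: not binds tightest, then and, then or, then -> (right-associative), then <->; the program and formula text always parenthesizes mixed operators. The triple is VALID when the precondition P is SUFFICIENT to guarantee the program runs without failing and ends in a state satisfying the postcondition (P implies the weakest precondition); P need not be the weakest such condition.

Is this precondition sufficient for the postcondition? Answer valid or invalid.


Working backward. After the program, the postcondition not (x - 5 <= 5 and x <= -5) must hold; in canonical form it is not (x <= 10 and x <= -5).
Before x := h: not (h <= 10 and h <= -5)
Before h := 3*h + 8: not (3*h <= 2 and 3*h <= -13)
Before h := h - 3*h + 5: not (6*h >= 13 and 6*h >= 28)
The weakest precondition is not (6*h >= 13 and 6*h >= 28).
Check whether h = 1 implies it.
Every state satisfying the precondition satisfies the weakest precondition: the implication holds.
Answer: valid


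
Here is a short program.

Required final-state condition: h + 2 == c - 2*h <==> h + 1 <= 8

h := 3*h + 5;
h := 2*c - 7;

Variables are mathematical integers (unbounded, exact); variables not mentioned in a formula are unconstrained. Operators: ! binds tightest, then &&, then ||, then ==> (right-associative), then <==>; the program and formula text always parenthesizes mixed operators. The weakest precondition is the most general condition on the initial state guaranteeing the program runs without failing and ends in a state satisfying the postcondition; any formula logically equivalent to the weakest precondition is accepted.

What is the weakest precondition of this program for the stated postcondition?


Working backward. After the program, the postcondition h + 2 == c - 2*h <==> h + 1 <= 8 must hold; in canonical form it is 3*h == c - 2 <==> h <= 7.
Before h := 2*c - 7: 5*c == 19 <==> 2*c <= 14
Before h := 3*h + 5: 5*c == 19 <==> 2*c <= 14
Answer: WP = 5*c == 19 <==> 2*c <= 14


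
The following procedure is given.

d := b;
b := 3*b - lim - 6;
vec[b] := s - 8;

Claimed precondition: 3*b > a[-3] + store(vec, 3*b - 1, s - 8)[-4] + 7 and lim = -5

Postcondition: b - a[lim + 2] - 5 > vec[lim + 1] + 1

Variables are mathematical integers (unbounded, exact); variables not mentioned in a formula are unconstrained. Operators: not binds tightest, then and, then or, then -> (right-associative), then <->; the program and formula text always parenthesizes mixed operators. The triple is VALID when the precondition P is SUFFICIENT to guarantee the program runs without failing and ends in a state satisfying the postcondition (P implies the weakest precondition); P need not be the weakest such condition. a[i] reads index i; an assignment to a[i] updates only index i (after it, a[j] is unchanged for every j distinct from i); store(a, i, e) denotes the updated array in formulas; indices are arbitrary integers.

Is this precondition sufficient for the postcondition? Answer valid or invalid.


Working backward. After the program, the postcondition b - a[lim + 2] - 5 > vec[lim + 1] + 1 must hold; in canonical form it is b > a[lim + 2] + vec[lim + 1] + 6.
Before vec[b] := s - 8: b > a[lim + 2] + store(vec, b, s - 8)[lim + 1] + 6
Before b := 3*b - lim - 6: 3*b > a[lim + 2] + store(vec, 3*b - lim - 6, s - 8)[lim + 1] + lim + 12
Before d := b: 3*b > a[lim + 2] + store(vec, 3*b - lim - 6, s - 8)[lim + 1] + lim + 12
The weakest precondition is 3*b > a[lim + 2] + store(vec, 3*b - lim - 6, s - 8)[lim + 1] + lim + 12.
Check whether 3*b > a[-3] + store(vec, 3*b - 1, s - 8)[-4] + 7 and lim = -5 implies it.
Every state satisfying the precondition satisfies the weakest precondition: the implication holds.
Answer: valid


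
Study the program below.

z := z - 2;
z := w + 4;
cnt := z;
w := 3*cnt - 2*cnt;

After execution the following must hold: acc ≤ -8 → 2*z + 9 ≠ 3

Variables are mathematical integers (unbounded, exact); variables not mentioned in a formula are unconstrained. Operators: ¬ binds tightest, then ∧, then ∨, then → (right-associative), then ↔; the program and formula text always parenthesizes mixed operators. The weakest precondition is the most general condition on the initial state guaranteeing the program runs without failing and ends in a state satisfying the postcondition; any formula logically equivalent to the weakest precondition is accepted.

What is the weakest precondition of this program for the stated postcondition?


Working backward. After the program, the postcondition acc ≤ -8 → 2*z + 9 ≠ 3 must hold; in canonical form it is acc ≤ -8 → 2*z ≠ -6.
Before w := 3*cnt - 2*cnt: acc ≤ -8 → 2*z ≠ -6
Before cnt := z: acc ≤ -8 → 2*z ≠ -6
Before z := w + 4: acc ≤ -8 → 2*w ≠ -14
Before z := z - 2: acc ≤ -8 → 2*w ≠ -14
Answer: WP = acc ≤ -8 → 2*w ≠ -14


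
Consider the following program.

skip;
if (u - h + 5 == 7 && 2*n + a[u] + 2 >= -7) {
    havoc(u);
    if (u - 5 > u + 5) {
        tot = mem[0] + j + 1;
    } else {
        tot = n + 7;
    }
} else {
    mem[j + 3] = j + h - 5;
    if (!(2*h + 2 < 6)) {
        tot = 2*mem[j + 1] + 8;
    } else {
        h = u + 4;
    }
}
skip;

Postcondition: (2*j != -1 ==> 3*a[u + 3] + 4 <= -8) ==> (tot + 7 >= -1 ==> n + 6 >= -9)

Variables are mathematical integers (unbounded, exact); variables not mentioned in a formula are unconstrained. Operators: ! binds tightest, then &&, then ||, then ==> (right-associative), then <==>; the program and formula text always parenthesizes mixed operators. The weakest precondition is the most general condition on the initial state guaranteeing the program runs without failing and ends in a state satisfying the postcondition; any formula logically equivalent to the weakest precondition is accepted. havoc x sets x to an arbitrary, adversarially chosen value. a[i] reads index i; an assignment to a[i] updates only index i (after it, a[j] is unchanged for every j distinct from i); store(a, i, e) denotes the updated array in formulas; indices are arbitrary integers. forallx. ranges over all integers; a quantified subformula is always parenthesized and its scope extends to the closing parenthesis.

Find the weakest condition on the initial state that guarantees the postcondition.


Working backward. After the program, the postcondition (2*j != -1 ==> 3*a[u + 3] + 4 <= -8) ==> (tot + 7 >= -1 ==> n + 6 >= -9) must hold; in canonical form it is (2*j != -1 ==> 3*a[u + 3] <= -12) ==> (tot >= -8 ==> n >= -15).
Before skip: (2*j != -1 ==> 3*a[u + 3] <= -12) ==> (tot >= -8 ==> n >= -15)
Then branch requires true; else branch requires ((!(2*h < 4)) ==> ((2*j != -1 ==> 3*a[u + 3] <= -12) ==> (2*store(mem, j + 3, h + j - 5)[j + 1] >= -16 ==> n >= -15))) && (2*h < 4 ==> ((2*j != -1 ==> 3*a[u + 3] <= -12) ==> (tot >= -8 ==> n >= -15))).
Before the if: (!(u == h + 2 && a[u] + 2*n >= -9)) ==> (((!(2*h < 4)) ==> ((2*j != -1 ==> 3*a[u + 3] <= -12) ==> (2*store(mem, j + 3, h + j - 5)[j + 1] >= -16 ==> n >= -15))) && (2*h < 4 ==> ((2*j != -1 ==> 3*a[u + 3] <= -12) ==> (tot >= -8 ==> n >= -15))))
Before skip: (!(u == h + 2 && a[u] + 2*n >= -9)) ==> (((!(2*h < 4)) ==> ((2*j != -1 ==> 3*a[u + 3] <= -12) ==> (2*store(mem, j + 3, h + j - 5)[j + 1] >= -16 ==> n >= -15))) && (2*h < 4 ==> ((2*j != -1 ==> 3*a[u + 3] <= -12) ==> (tot >= -8 ==> n >= -15))))
Answer: WP = (!(u == h + 2 && a[u] + 2*n >= -9)) ==> (((!(2*h < 4)) ==> ((2*j != -1 ==> 3*a[u + 3] <= -12) ==> (2*store(mem, j + 3, h + j - 5)[j + 1] >= -16 ==> n >= -15))) && (2*h < 4 ==> ((2*j != -1 ==> 3*a[u + 3] <= -12) ==> (tot >= -8 ==> n >= -15))))


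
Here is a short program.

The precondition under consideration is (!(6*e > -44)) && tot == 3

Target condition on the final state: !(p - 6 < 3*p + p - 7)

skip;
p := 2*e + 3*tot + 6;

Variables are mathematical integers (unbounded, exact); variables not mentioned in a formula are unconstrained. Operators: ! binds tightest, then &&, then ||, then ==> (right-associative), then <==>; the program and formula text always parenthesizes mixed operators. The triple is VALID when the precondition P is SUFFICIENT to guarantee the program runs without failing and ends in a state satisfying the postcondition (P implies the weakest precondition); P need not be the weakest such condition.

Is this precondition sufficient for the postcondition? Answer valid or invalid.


Working backward. After the program, the postcondition !(p - 6 < 3*p + p - 7) must hold; in canonical form it is !(3*p > 1).
Before p := 2*e + 3*tot + 6: !(6*e + 9*tot > -17)
Before skip: !(6*e + 9*tot > -17)
The weakest precondition is !(6*e + 9*tot > -17).
Check whether (!(6*e > -44)) && tot == 3 implies it.
Every state satisfying the precondition satisfies the weakest precondition: the implication holds.
Answer: valid


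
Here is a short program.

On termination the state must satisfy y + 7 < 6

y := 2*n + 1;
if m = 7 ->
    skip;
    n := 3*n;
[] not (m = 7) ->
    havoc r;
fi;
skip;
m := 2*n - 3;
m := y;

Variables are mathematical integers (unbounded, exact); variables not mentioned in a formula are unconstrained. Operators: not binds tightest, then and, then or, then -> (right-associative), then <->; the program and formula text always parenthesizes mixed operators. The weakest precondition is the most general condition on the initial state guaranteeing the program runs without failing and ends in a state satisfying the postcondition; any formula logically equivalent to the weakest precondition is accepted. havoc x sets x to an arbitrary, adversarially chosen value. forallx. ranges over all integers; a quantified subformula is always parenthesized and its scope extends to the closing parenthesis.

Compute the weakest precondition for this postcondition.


Working backward. After the program, the postcondition y + 7 < 6 must hold; in canonical form it is y < -1.
Before m := y: y < -1
Before m := 2*n - 3: y < -1
Before skip: y < -1
Then branch requires y < -1; else branch requires y < -1.
Before the if: (m = 7 -> y < -1) and ((not (m = 7)) -> y < -1)
Before y := 2*n + 1: (m = 7 -> 2*n < -2) and ((not (m = 7)) -> 2*n < -2)
Answer: WP = (m = 7 -> 2*n < -2) and ((not (m = 7)) -> 2*n < -2)


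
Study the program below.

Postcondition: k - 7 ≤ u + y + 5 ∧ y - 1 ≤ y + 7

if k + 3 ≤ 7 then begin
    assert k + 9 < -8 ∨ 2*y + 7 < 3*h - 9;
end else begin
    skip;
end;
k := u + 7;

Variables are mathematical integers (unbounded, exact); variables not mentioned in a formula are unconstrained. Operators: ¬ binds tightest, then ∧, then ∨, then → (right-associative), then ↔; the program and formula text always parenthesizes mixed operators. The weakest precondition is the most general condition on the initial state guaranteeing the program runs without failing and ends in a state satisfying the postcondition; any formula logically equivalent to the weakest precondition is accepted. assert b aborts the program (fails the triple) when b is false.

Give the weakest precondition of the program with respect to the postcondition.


Working backward. After the program, the postcondition k - 7 ≤ u + y + 5 ∧ y - 1 ≤ y + 7 must hold; in canonical form it is k ≤ u + y + 12.
Before k := u + 7: y ≥ -5
Then branch requires (k < -17 ∨ 2*y < 3*h - 16) ∧ y ≥ -5; else branch requires y ≥ -5.
Before the if: (k ≤ 4 → ((k < -17 ∨ 2*y < 3*h - 16) ∧ y ≥ -5)) ∧ ((¬(k ≤ 4)) → y ≥ -5)
Answer: WP = (k ≤ 4 → ((k < -17 ∨ 2*y < 3*h - 16) ∧ y ≥ -5)) ∧ ((¬(k ≤ 4)) → y ≥ -5)


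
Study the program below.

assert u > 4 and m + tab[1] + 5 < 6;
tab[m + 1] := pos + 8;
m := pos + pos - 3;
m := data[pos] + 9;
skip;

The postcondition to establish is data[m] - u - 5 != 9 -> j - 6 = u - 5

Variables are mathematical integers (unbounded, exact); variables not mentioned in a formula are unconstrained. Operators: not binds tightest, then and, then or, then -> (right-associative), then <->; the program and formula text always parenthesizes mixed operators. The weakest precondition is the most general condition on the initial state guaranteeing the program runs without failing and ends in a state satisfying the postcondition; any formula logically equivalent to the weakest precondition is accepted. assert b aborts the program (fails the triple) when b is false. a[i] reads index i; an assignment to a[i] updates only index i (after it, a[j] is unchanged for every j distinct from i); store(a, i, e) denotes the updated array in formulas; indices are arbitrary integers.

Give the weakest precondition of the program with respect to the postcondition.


Working backward. After the program, the postcondition data[m] - u - 5 != 9 -> j - 6 = u - 5 must hold; in canonical form it is data[m] != u + 14 -> j = u + 1.
Before skip: data[m] != u + 14 -> j = u + 1
Before m := data[pos] + 9: data[data[pos] + 9] != u + 14 -> j = u + 1
Before m := pos + pos - 3: data[data[pos] + 9] != u + 14 -> j = u + 1
Before tab[m + 1] := pos + 8: data[data[pos] + 9] != u + 14 -> j = u + 1
Before assert u > 4 and m + tab[1] + 5 < 6: u > 4 and tab[1] + m < 1 and (data[data[pos] + 9] != u + 14 -> j = u + 1)
Answer: WP = u > 4 and tab[1] + m < 1 and (data[data[pos] + 9] != u + 14 -> j = u + 1)


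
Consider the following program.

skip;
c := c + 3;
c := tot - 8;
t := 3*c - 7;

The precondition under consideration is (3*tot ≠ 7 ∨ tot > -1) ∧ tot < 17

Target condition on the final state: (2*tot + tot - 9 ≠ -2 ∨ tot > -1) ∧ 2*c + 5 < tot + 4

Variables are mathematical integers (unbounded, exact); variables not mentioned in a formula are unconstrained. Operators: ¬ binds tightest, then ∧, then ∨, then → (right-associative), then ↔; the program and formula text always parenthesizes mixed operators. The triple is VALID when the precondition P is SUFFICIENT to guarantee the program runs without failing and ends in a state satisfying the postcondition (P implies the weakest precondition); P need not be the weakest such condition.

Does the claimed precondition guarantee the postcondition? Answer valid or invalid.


Working backward. After the program, the postcondition (2*tot + tot - 9 ≠ -2 ∨ tot > -1) ∧ 2*c + 5 < tot + 4 must hold; in canonical form it is (3*tot ≠ 7 ∨ tot > -1) ∧ 2*c < tot - 1.
Before t := 3*c - 7: (3*tot ≠ 7 ∨ tot > -1) ∧ 2*c < tot - 1
Before c := tot - 8: (3*tot ≠ 7 ∨ tot > -1) ∧ tot < 15
Before c := c + 3: (3*tot ≠ 7 ∨ tot > -1) ∧ tot < 15
Before skip: (3*tot ≠ 7 ∨ tot > -1) ∧ tot < 15
The weakest precondition is (3*tot ≠ 7 ∨ tot > -1) ∧ tot < 15.
Check whether (3*tot ≠ 7 ∨ tot > -1) ∧ tot < 17 implies it.
Countermodel: at the initial state tot = 15, the precondition holds but the weakest precondition fails.
Answer: invalid


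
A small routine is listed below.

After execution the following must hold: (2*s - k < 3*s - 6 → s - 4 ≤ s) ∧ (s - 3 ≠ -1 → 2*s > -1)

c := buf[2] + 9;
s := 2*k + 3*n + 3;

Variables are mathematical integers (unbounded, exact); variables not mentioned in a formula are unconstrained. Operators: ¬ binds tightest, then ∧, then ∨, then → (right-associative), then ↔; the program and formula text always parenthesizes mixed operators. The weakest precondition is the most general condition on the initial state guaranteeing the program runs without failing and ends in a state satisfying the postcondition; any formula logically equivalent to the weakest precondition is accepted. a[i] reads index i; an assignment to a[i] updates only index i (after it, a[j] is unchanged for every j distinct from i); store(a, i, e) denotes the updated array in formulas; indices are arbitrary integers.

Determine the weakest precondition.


Working backward. After the program, the postcondition (2*s - k < 3*s - 6 → s - 4 ≤ s) ∧ (s - 3 ≠ -1 → 2*s > -1) must hold; in canonical form it is s ≠ 2 → 2*s > -1.
Before s := 2*k + 3*n + 3: 2*k + 3*n ≠ -1 → 4*k + 6*n > -7
Before c := buf[2] + 9: 2*k + 3*n ≠ -1 → 4*k + 6*n > -7
Answer: WP = 2*k + 3*n ≠ -1 → 4*k + 6*n > -7


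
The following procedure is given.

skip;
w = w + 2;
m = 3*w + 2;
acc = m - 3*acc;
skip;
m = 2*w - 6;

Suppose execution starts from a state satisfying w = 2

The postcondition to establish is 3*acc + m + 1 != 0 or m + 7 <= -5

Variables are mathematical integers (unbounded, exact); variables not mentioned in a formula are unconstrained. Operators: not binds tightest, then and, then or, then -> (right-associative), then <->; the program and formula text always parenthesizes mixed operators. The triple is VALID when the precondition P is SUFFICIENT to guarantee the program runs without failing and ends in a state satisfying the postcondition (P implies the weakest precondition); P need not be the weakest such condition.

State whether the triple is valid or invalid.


Working backward. After the program, the postcondition 3*acc + m + 1 != 0 or m + 7 <= -5 must hold; in canonical form it is 3*acc + m != -1 or m <= -12.
Before m := 2*w - 6: 3*acc + 2*w != 5 or 2*w <= -6
Before skip: 3*acc + 2*w != 5 or 2*w <= -6
Before acc := m - 3*acc: 3*m + 2*w != 9*acc + 5 or 2*w <= -6
Before m := 3*w + 2: 11*w != 9*acc - 1 or 2*w <= -6
Before w := w + 2: 11*w != 9*acc - 23 or 2*w <= -10
Before skip: 11*w != 9*acc - 23 or 2*w <= -10
The weakest precondition is 11*w != 9*acc - 23 or 2*w <= -10.
Check whether w = 2 implies it.
Countermodel: at the initial state acc = 5, w = 2, the precondition holds but the weakest precondition fails.
Answer: invalid


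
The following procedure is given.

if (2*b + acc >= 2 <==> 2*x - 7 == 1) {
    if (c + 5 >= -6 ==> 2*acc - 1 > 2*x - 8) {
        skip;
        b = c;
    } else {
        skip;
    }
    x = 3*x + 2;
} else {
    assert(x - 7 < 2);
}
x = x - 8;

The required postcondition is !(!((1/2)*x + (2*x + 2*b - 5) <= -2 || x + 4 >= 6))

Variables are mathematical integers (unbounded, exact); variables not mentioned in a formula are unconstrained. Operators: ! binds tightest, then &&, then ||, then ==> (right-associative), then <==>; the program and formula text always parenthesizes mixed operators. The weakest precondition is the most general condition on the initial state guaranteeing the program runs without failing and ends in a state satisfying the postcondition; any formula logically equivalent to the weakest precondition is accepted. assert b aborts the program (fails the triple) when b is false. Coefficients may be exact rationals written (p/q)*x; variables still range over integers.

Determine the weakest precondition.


Working backward. After the program, the postcondition !(!((1/2)*x + (2*x + 2*b - 5) <= -2 || x + 4 >= 6)) must hold; in canonical form it is 2*b + (5/2)*x <= 3 || x >= 2.
Before x := x - 8: 2*b + (5/2)*x <= 23 || x >= 10
Then branch requires ((c >= -11 ==> 2*acc > 2*x - 7) ==> (2*c + (15/2)*x <= 18 || 3*x >= 8)) && ((!(c >= -11 ==> 2*acc > 2*x - 7)) ==> (2*b + (15/2)*x <= 18 || 3*x >= 8)); else branch requires x < 9 && (2*b + (5/2)*x <= 23 || x >= 10).
Before the if: ((acc + 2*b >= 2 <==> 2*x == 8) ==> (((c >= -11 ==> 2*acc > 2*x - 7) ==> (2*c + (15/2)*x <= 18 || 3*x >= 8)) && ((!(c >= -11 ==> 2*acc > 2*x - 7)) ==> (2*b + (15/2)*x <= 18 || 3*x >= 8)))) && ((!(acc + 2*b >= 2 <==> 2*x == 8)) ==> (x < 9 && (2*b + (5/2)*x <= 23 || x >= 10)))
Answer: WP = ((acc + 2*b >= 2 <==> 2*x == 8) ==> (((c >= -11 ==> 2*acc > 2*x - 7) ==> (2*c + (15/2)*x <= 18 || 3*x >= 8)) && ((!(c >= -11 ==> 2*acc > 2*x - 7)) ==> (2*b + (15/2)*x <= 18 || 3*x >= 8)))) && ((!(acc + 2*b >= 2 <==> 2*x == 8)) ==> (x < 9 && (2*b + (5/2)*x <= 23 || x >= 10)))


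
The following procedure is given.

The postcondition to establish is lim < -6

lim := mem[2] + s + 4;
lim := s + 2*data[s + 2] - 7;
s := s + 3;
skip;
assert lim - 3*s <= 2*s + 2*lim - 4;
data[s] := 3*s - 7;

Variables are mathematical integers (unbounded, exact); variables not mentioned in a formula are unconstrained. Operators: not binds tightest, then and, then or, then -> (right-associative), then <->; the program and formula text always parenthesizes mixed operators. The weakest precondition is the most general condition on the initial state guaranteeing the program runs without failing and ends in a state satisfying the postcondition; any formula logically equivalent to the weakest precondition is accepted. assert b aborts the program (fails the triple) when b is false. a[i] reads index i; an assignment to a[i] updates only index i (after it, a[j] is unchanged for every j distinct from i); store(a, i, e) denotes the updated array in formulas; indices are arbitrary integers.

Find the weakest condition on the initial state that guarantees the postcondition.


Working backward. After the program, lim < -6 must hold.
Before data[s] := 3*s - 7: lim < -6
Before assert lim - 3*s <= 2*s + 2*lim - 4: lim + 5*s >= 4 and lim < -6
Before skip: lim + 5*s >= 4 and lim < -6
Before s := s + 3: lim + 5*s >= -11 and lim < -6
Before lim := s + 2*data[s + 2] - 7: 2*data[s + 2] + 6*s >= -4 and 2*data[s + 2] + s < 1
Before lim := mem[2] + s + 4: 2*data[s + 2] + 6*s >= -4 and 2*data[s + 2] + s < 1
Answer: WP = 2*data[s + 2] + 6*s >= -4 and 2*data[s + 2] + s < 1


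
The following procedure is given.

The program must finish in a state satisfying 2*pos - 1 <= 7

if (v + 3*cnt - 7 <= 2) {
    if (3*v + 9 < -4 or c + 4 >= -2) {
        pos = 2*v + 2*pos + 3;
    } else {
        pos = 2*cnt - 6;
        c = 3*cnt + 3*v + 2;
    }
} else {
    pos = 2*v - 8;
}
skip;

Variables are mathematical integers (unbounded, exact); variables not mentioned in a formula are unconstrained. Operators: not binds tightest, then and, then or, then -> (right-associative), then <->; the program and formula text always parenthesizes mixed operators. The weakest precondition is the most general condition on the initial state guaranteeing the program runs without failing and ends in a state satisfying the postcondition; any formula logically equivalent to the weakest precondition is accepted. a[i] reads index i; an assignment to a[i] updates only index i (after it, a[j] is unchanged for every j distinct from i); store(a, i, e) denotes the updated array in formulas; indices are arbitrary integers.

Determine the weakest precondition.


Working backward. After the program, the postcondition 2*pos - 1 <= 7 must hold; in canonical form it is 2*pos <= 8.
Before skip: 2*pos <= 8
Then branch requires ((3*v < -13 or c >= -6) -> 4*pos + 4*v <= 2) and ((not (3*v < -13 or c >= -6)) -> 4*cnt <= 20); else branch requires 4*v <= 24.
Before the if: (3*cnt + v <= 9 -> (((3*v < -13 or c >= -6) -> 4*pos + 4*v <= 2) and ((not (3*v < -13 or c >= -6)) -> 4*cnt <= 20))) and ((not (3*cnt + v <= 9)) -> 4*v <= 24)
Answer: WP = (3*cnt + v <= 9 -> (((3*v < -13 or c >= -6) -> 4*pos + 4*v <= 2) and ((not (3*v < -13 or c >= -6)) -> 4*cnt <= 20))) and ((not (3*cnt + v <= 9)) -> 4*v <= 24)


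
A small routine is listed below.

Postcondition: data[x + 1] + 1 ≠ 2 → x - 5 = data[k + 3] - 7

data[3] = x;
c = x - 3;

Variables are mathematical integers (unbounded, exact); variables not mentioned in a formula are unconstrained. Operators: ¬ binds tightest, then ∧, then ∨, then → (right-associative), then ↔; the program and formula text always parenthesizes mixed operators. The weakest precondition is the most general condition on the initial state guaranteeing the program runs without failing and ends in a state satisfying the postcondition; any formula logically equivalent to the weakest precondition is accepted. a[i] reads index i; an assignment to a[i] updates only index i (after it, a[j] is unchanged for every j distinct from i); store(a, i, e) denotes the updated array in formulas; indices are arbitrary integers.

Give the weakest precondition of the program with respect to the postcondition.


Working backward. After the program, the postcondition data[x + 1] + 1 ≠ 2 → x - 5 = data[k + 3] - 7 must hold; in canonical form it is data[x + 1] ≠ 1 → x = data[k + 3] - 2.
Before c := x - 3: data[x + 1] ≠ 1 → x = data[k + 3] - 2
Before data[3] := x: store(data, 3, x)[x + 1] ≠ 1 → x = store(data, 3, x)[k + 3] - 2
Answer: WP = store(data, 3, x)[x + 1] ≠ 1 → x = store(data, 3, x)[k + 3] - 2


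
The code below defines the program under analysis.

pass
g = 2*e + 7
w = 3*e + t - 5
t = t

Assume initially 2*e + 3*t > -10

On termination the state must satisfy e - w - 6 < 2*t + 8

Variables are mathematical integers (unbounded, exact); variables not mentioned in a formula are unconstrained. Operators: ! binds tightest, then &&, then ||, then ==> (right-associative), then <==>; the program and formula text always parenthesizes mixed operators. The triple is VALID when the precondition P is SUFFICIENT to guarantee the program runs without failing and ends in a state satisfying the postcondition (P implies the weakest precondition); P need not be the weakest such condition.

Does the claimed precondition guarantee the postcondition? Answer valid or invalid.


Working backward. After the program, the postcondition e - w - 6 < 2*t + 8 must hold; in canonical form it is e < 2*t + w + 14.
Before t := t: e < 2*t + w + 14
Before w := 3*e + t - 5: 2*e + 3*t > -9
Before g := 2*e + 7: 2*e + 3*t > -9
Before skip: 2*e + 3*t > -9
The weakest precondition is 2*e + 3*t > -9.
Check whether 2*e + 3*t > -10 implies it.
Countermodel: at the initial state e = 0, t = -3, the precondition holds but the weakest precondition fails.
Answer: invalid


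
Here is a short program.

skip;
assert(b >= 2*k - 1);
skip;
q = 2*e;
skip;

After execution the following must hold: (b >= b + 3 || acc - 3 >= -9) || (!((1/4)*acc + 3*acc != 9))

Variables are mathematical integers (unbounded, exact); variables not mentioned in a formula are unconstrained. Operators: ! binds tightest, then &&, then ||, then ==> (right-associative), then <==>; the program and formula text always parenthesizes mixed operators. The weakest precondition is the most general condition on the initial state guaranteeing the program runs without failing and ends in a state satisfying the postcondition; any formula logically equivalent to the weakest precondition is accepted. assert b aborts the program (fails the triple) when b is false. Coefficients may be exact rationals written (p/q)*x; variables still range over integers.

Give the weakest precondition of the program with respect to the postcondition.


Working backward. After the program, the postcondition (b >= b + 3 || acc - 3 >= -9) || (!((1/4)*acc + 3*acc != 9)) must hold; in canonical form it is acc >= -6 || (!((13/4)*acc != 9)).
Before skip: acc >= -6 || (!((13/4)*acc != 9))
Before q := 2*e: acc >= -6 || (!((13/4)*acc != 9))
Before skip: acc >= -6 || (!((13/4)*acc != 9))
Before assert b >= 2*k - 1: b >= 2*k - 1 && (acc >= -6 || (!((13/4)*acc != 9)))
Before skip: b >= 2*k - 1 && (acc >= -6 || (!((13/4)*acc != 9)))
Answer: WP = b >= 2*k - 1 && (acc >= -6 || (!((13/4)*acc != 9)))


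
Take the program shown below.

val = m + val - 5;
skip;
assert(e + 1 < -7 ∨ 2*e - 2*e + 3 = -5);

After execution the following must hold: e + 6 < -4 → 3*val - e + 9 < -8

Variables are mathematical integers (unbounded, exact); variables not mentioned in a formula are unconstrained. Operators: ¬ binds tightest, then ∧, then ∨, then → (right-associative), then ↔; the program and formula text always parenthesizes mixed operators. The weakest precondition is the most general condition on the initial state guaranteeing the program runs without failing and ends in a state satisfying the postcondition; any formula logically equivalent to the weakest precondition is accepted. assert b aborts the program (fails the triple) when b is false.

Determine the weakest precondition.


Working backward. After the program, the postcondition e + 6 < -4 → 3*val - e + 9 < -8 must hold; in canonical form it is e < -10 → 3*val < e - 17.
Before assert e + 1 < -7 ∨ 2*e - 2*e + 3 = -5: e < -8 ∧ (e < -10 → 3*val < e - 17)
Before skip: e < -8 ∧ (e < -10 → 3*val < e - 17)
Before val := m + val - 5: e < -8 ∧ (e < -10 → 3*m + 3*val < e - 2)
Answer: WP = e < -8 ∧ (e < -10 → 3*m + 3*val < e - 2)


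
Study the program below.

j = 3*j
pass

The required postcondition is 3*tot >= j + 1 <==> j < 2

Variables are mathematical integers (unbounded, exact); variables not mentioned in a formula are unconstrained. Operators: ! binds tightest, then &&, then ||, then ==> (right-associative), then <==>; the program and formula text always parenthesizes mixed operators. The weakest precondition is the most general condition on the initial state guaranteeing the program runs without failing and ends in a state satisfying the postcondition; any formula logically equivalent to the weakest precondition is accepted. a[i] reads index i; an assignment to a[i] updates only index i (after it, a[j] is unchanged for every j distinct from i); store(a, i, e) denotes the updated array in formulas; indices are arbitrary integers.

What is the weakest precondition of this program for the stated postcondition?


Working backward. After the program, 3*tot >= j + 1 <==> j < 2 must hold.
Before skip: 3*tot >= j + 1 <==> j < 2
Before j := 3*j: 3*tot >= 3*j + 1 <==> 3*j < 2
Answer: WP = 3*tot >= 3*j + 1 <==> 3*j < 2
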